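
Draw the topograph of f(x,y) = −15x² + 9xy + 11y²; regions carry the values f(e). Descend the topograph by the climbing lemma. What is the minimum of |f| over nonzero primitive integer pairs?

river: ρ → (11,13,-13)
river: ρ → (-13,13,11)
river: ρ → (11,9,-15)
river: ρ → (-15,21,5)
river: ρ → (5,19,-19)
river: ρ → (-19,19,5)
river: ρ → (5,21,-15)
river: ρ → (-15,9,11)
closes: descent 0, river 8
min |a| on river = 5

5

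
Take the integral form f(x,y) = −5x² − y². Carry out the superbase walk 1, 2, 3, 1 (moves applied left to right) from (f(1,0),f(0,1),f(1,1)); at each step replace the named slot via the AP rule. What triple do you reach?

start (-5,-1,-6) = (f(1,0),f(0,1),f(1,1))
replace slot 1: 2·((-1)+(-6)) − (-5) = -9 → (-9,-1,-6)
replace slot 2: 2·((-9)+(-6)) − (-1) = -29 → (-9,-29,-6)
replace slot 3: 2·((-9)+(-29)) − (-6) = -70 → (-9,-29,-70)
replace slot 1: 2·((-29)+(-70)) − (-9) = -189 → (-189,-29,-70)

-189,-29,-70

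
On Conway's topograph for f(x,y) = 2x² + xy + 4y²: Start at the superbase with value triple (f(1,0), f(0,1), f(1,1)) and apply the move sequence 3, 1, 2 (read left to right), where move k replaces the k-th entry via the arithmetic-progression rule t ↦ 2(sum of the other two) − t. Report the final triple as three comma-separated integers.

start (2,4,7) = (f(1,0),f(0,1),f(1,1))
replace slot 3: 2·(2+4) − 7 = 5 → (2,4,5)
replace slot 1: 2·(4+5) − 2 = 16 → (16,4,5)
replace slot 2: 2·(16+5) − 4 = 38 → (16,38,5)

16,38,5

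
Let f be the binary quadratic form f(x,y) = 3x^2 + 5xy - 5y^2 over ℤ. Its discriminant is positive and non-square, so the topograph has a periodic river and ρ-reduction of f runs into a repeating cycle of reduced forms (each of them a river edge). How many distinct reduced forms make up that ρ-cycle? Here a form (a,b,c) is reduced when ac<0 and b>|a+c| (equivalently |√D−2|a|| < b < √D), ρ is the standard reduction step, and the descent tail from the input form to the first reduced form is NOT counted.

D = 85, ⌊√D⌋ = 9
river: ρ → (-5,5,3)
river: ρ → (3,7,-3)
river: ρ → (-3,5,5)
river: ρ → (5,5,-3)
river: ρ → (-3,7,3)
river: ρ → (3,5,-5)
ρ-cycle length = 6 (tail of 0 descent steps not counted)

6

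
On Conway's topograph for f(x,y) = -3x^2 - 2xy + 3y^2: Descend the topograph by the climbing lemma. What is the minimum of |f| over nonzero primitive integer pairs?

descent: ρ → (3,2,-3)  [lands on river]
river: ρ → (-3,4,2)
river: ρ → (2,4,-3)
river: ρ → (-3,2,3)
river: ρ → (3,4,-2)
river: ρ → (-2,4,3)
closes: descent 1, river 6
min |a| on river = 2

2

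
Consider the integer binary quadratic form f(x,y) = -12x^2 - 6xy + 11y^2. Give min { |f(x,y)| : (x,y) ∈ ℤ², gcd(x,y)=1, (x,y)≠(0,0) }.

descent: ρ → (11,6,-12)  [lands on river]
river: ρ → (-12,18,5)
river: ρ → (5,22,-4)
river: ρ → (-4,18,15)
river: ρ → (15,12,-7)
river: ρ → (-7,16,11)
closes: descent 1, river 6
min |a| on river = 4

4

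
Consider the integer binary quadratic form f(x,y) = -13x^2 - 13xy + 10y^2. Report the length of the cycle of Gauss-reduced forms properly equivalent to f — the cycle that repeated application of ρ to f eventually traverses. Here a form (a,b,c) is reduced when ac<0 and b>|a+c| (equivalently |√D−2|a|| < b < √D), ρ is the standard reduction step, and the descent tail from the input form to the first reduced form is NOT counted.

D = 689, ⌊√D⌋ = 26
descent: ρ → (10,13,-13)  [lands on river]
river: ρ → (-13,13,10)
river: ρ → (10,7,-16)
river: ρ → (-16,25,1)
river: ρ → (1,25,-16)
river: ρ → (-16,7,10)
ρ-cycle length = 6 (tail of 1 descent step not counted)

6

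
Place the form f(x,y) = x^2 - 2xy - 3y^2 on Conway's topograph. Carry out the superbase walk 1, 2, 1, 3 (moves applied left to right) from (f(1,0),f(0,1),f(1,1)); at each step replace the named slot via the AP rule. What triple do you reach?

start (1,-3,-4) = (f(1,0),f(0,1),f(1,1))
replace slot 1: 2·((-3)+(-4)) − 1 = -15 → (-15,-3,-4)
replace slot 2: 2·((-15)+(-4)) − (-3) = -35 → (-15,-35,-4)
replace slot 1: 2·((-35)+(-4)) − (-15) = -63 → (-63,-35,-4)
replace slot 3: 2·((-63)+(-35)) − (-4) = -192 → (-63,-35,-192)

-63,-35,-192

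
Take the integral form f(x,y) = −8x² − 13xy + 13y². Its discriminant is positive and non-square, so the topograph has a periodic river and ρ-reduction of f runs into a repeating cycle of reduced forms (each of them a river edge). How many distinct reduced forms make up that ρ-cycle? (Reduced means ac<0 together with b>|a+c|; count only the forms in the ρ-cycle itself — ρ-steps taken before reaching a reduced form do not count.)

D = 585, ⌊√D⌋ = 24
descent: ρ → (13,13,-8)  [lands on river]
river: ρ → (-8,19,7)
river: ρ → (7,23,-2)
river: ρ → (-2,21,18)
river: ρ → (18,15,-5)
river: ρ → (-5,15,18)
river: ρ → (18,21,-2)
river: ρ → (-2,23,7)
river: ρ → (7,19,-8)
river: ρ → (-8,13,13)
ρ-cycle length = 10 (tail of 1 descent step not counted)

10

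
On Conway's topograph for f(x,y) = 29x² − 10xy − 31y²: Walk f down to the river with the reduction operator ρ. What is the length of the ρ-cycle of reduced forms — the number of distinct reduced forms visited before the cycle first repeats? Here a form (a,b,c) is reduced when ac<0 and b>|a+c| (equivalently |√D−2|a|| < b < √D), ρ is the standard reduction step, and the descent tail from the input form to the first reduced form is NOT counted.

D = 3696, ⌊√D⌋ = 60
descent: ρ → (-31,10,29)  [lands on river]
river: ρ → (29,48,-12)
river: ρ → (-12,48,29)
river: ρ → (29,10,-31)
river: ρ → (-31,52,8)
river: ρ → (8,60,-3)
river: ρ → (-3,60,8)
river: ρ → (8,52,-31)
ρ-cycle length = 8 (tail of 1 descent step not counted)

8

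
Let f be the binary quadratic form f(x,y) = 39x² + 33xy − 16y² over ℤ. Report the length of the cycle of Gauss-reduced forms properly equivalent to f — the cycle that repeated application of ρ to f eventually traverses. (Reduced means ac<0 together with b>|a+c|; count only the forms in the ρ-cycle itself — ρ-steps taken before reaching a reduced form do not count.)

D = 3585, ⌊√D⌋ = 59
river: ρ → (-16,31,41)
river: ρ → (41,51,-6)
river: ρ → (-6,57,14)
river: ρ → (14,55,-10)
river: ρ → (-10,45,39)
river: ρ → (39,33,-16)
ρ-cycle length = 6 (tail of 0 descent steps not counted)

6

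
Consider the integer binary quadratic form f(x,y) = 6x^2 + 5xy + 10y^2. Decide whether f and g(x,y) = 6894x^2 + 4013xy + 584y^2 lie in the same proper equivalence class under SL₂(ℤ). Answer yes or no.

D₁ = -215, D₂ = -215
f: reduced (well bottom): (6,5,10) with a≤c, −a<b≤a
g: flip: (6894,4013,584)→(584,-4013,6894)
g: translate: b→-509 (≡-4013 mod 1168), so (584,-4013,6894)→(584,-509,111)
g: flip: (584,-509,111)→(111,509,584)
g: translate: b→65 (≡509 mod 222), so (111,509,584)→(111,65,10)
g: flip: (111,65,10)→(10,-65,111)
g: translate: b→-5 (≡-65 mod 20), so (10,-65,111)→(10,-5,6)
g: flip: (10,-5,6)→(6,5,10)
g: reduced (well bottom): (6,5,10) with a≤c, −a<b≤a
reduced forms (6, 5, 10) vs (6, 5, 10) ⇒ equivalent

yes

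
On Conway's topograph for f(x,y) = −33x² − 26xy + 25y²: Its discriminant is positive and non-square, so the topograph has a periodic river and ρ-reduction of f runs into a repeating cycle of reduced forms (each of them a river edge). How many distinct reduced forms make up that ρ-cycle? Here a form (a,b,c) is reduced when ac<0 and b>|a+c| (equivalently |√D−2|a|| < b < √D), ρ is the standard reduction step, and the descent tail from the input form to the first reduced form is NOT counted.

D = 3976, ⌊√D⌋ = 63
descent: ρ → (25,26,-33)  [lands on river]
river: ρ → (-33,40,18)
river: ρ → (18,32,-41)
river: ρ → (-41,50,9)
river: ρ → (9,58,-17)
river: ρ → (-17,44,30)
river: ρ → (30,16,-31)
river: ρ → (-31,46,15)
river: ρ → (15,44,-34)
river: ρ → (-34,24,25)
ρ-cycle length = 10 (tail of 1 descent step not counted)

10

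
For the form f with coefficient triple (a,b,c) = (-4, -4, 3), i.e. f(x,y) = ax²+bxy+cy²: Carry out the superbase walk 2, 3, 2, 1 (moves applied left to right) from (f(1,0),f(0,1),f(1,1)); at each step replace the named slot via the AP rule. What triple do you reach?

start (-4,3,-5) = (f(1,0),f(0,1),f(1,1))
replace slot 2: 2·((-4)+(-5)) − 3 = -21 → (-4,-21,-5)
replace slot 3: 2·((-4)+(-21)) − (-5) = -45 → (-4,-21,-45)
replace slot 2: 2·((-4)+(-45)) − (-21) = -77 → (-4,-77,-45)
replace slot 1: 2·((-77)+(-45)) − (-4) = -240 → (-240,-77,-45)

-240,-77,-45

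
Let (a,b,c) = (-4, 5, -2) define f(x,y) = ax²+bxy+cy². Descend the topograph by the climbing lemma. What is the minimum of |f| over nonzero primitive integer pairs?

translate: b→3 (≡-5 mod 8), so (4,-5,2)→(4,3,1)
flip: (4,3,1)→(1,-3,4)
translate: b→1 (≡-3 mod 2), so (1,-3,4)→(1,1,2)
reduced (well bottom): (1,1,2) with a≤c, −a<b≤a
well minimum |f| = |-1| = 1 (negative-definite)

1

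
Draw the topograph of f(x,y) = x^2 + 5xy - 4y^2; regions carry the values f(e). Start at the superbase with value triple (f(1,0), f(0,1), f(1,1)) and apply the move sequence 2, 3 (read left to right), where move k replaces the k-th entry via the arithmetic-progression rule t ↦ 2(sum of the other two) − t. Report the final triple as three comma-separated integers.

start (1,-4,2) = (f(1,0),f(0,1),f(1,1))
replace slot 2: 2·(1+2) − (-4) = 10 → (1,10,2)
replace slot 3: 2·(1+10) − 2 = 20 → (1,10,20)

1,10,20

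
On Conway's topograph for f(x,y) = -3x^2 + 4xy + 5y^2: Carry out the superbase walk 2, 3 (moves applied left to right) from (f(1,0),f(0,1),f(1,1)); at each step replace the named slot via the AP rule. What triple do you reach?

start (-3,5,6) = (f(1,0),f(0,1),f(1,1))
replace slot 2: 2·((-3)+6) − 5 = 1 → (-3,1,6)
replace slot 3: 2·((-3)+1) − 6 = -10 → (-3,1,-10)

-3,1,-10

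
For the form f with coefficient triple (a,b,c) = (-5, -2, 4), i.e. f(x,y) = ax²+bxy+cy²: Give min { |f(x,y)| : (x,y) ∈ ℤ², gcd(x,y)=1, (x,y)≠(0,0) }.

descent: ρ → (4,2,-5)  [lands on river]
river: ρ → (-5,8,1)
river: ρ → (1,8,-5)
river: ρ → (-5,2,4)
river: ρ → (4,6,-3)
river: ρ → (-3,6,4)
closes: descent 1, river 6
min |a| on river = 1

1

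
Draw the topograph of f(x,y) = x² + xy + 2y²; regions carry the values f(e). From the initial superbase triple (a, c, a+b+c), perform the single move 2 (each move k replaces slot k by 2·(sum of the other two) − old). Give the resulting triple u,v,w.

start (1,2,4) = (f(1,0),f(0,1),f(1,1))
replace slot 2: 2·(1+4) − 2 = 8 → (1,8,4)

1,8,4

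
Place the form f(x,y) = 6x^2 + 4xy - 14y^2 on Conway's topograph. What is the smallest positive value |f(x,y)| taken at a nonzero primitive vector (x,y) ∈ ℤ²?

descent: ρ → (-14,-4,6)
descent: ρ → (6,16,-4)  [lands on river]
river: ρ → (-4,16,6)
river: ρ → (6,8,-12)
river: ρ → (-12,16,2)
river: ρ → (2,16,-12)
river: ρ → (-12,8,6)
closes: descent 2, river 6
min |a| on river = 2

2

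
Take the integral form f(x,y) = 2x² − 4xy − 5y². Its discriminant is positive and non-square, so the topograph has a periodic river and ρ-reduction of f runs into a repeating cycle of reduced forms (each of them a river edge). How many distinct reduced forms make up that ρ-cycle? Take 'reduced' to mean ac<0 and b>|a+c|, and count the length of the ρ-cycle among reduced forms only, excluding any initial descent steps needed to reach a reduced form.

D = 56, ⌊√D⌋ = 7
descent: ρ → (-5,4,2)  [lands on river]
river: ρ → (2,4,-5)
river: ρ → (-5,6,1)
river: ρ → (1,6,-5)
ρ-cycle length = 4 (tail of 1 descent step not counted)

4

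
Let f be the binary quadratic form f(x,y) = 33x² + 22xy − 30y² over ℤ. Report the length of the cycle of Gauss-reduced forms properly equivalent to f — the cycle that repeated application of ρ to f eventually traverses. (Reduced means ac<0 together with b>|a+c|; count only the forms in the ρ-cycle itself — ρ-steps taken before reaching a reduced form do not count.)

D = 4444, ⌊√D⌋ = 66
river: ρ → (-30,38,25)
river: ρ → (25,62,-6)
river: ρ → (-6,58,45)
river: ρ → (45,32,-19)
river: ρ → (-19,44,33)
river: ρ → (33,22,-30)
ρ-cycle length = 6 (tail of 0 descent steps not counted)

6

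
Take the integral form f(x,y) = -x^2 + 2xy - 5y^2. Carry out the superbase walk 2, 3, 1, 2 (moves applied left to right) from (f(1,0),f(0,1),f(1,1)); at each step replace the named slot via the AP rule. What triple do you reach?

start (-1,-5,-4) = (f(1,0),f(0,1),f(1,1))
replace slot 2: 2·((-1)+(-4)) − (-5) = -5 → (-1,-5,-4)
replace slot 3: 2·((-1)+(-5)) − (-4) = -8 → (-1,-5,-8)
replace slot 1: 2·((-5)+(-8)) − (-1) = -25 → (-25,-5,-8)
replace slot 2: 2·((-25)+(-8)) − (-5) = -61 → (-25,-61,-8)

-25,-61,-8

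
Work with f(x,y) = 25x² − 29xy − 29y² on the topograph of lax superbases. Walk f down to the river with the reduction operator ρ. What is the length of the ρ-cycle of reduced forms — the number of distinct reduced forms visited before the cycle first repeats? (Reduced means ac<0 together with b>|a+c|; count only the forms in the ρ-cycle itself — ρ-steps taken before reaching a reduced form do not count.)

D = 3741, ⌊√D⌋ = 61
descent: ρ → (-29,29,25)  [lands on river]
river: ρ → (25,21,-33)
river: ρ → (-33,45,13)
river: ρ → (13,59,-5)
river: ρ → (-5,61,1)
river: ρ → (1,61,-5)
river: ρ → (-5,59,13)
river: ρ → (13,45,-33)
river: ρ → (-33,21,25)
river: ρ → (25,29,-29)
ρ-cycle length = 10 (tail of 1 descent step not counted)

10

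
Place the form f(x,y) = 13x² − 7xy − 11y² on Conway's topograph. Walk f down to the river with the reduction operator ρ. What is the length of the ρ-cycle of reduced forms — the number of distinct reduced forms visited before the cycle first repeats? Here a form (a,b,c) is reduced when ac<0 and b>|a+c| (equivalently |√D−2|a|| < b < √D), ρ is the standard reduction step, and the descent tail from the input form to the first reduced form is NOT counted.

D = 621, ⌊√D⌋ = 24
descent: ρ → (-11,7,13)  [lands on river]
river: ρ → (13,19,-5)
river: ρ → (-5,21,9)
river: ρ → (9,15,-11)
ρ-cycle length = 4 (tail of 1 descent step not counted)

4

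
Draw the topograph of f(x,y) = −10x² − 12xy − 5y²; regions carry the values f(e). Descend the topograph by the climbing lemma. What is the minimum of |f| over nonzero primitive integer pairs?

translate: b→-8 (≡12 mod 20), so (10,12,5)→(10,-8,3)
flip: (10,-8,3)→(3,8,10)
translate: b→2 (≡8 mod 6), so (3,8,10)→(3,2,5)
reduced (well bottom): (3,2,5) with a≤c, −a<b≤a
well minimum |f| = |-3| = 3 (negative-definite)

3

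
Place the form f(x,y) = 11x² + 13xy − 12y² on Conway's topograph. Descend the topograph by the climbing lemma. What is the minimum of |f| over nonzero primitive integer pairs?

river: ρ → (-12,11,12)
river: ρ → (12,13,-11)
river: ρ → (-11,9,14)
river: ρ → (14,19,-6)
river: ρ → (-6,17,17)
river: ρ → (17,17,-6)
river: ρ → (-6,19,14)
river: ρ → (14,9,-11)
river: ρ → (-11,13,12)
river: ρ → (12,11,-12)
river: ρ → (-12,13,11)
river: ρ → (11,9,-14)
river: ρ → (-14,19,6)
river: ρ → (6,17,-17)
river: ρ → (-17,17,6)
river: ρ → (6,19,-14)
river: ρ → (-14,9,11)
river: ρ → (11,13,-12)
closes: descent 0, river 18
min |a| on river = 6

6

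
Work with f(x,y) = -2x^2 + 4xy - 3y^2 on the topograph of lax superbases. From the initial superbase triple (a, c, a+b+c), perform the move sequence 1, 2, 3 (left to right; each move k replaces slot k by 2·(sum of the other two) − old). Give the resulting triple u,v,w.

start (-2,-3,-1) = (f(1,0),f(0,1),f(1,1))
replace slot 1: 2·((-3)+(-1)) − (-2) = -6 → (-6,-3,-1)
replace slot 2: 2·((-6)+(-1)) − (-3) = -11 → (-6,-11,-1)
replace slot 3: 2·((-6)+(-11)) − (-1) = -33 → (-6,-11,-33)

-6,-11,-33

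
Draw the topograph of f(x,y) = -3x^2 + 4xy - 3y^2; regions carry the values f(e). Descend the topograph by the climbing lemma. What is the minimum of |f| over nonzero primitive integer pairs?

translate: b→2 (≡-4 mod 6), so (3,-4,3)→(3,2,2)
flip: (3,2,2)→(2,-2,3)
translate: b→2 (≡-2 mod 4), so (2,-2,3)→(2,2,3)
reduced (well bottom): (2,2,3) with a≤c, −a<b≤a
well minimum |f| = |-2| = 2 (negative-definite)

2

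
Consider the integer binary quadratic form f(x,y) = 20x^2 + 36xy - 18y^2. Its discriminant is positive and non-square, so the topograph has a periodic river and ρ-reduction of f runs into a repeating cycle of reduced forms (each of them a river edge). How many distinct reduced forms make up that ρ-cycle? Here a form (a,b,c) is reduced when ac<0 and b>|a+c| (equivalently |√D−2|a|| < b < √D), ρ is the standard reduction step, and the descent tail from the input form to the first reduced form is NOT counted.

D = 2736, ⌊√D⌋ = 52
river: ρ → (-18,36,20)
river: ρ → (20,44,-10)
river: ρ → (-10,36,36)
river: ρ → (36,36,-10)
river: ρ → (-10,44,20)
river: ρ → (20,36,-18)
ρ-cycle length = 6 (tail of 0 descent steps not counted)

6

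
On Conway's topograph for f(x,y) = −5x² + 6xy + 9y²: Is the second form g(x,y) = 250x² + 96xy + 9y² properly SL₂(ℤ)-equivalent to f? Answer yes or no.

D₁ = 216, D₂ = 216
river cycle of f (length 6): (9, 12, -2), (-2, 12, 9), (9, 6, -5), (-5, 14, 1), (1, 14, -5), (-5, 6, 9)
river cycle of g (length 6): (9, 12, -2), (-2, 12, 9), (9, 6, -5), (-5, 14, 1), (1, 14, -5), (-5, 6, 9)
cycles coincide ⇒ equivalent

yes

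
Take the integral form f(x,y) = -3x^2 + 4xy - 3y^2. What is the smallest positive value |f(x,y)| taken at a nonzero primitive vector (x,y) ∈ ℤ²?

translate: b→2 (≡-4 mod 6), so (3,-4,3)→(3,2,2)
flip: (3,2,2)→(2,-2,3)
translate: b→2 (≡-2 mod 4), so (2,-2,3)→(2,2,3)
reduced (well bottom): (2,2,3) with a≤c, −a<b≤a
well minimum |f| = |-2| = 2 (negative-definite)

2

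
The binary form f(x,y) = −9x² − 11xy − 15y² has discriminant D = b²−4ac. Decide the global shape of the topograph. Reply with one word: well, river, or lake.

D = b²−4ac = (-11)² − 4·(-9)·(-15) = -419
D < 0 ⇒ definite ⇒ every region one sign ⇒ single well

well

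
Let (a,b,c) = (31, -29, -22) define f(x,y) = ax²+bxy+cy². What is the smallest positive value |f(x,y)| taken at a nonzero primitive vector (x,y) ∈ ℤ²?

descent: ρ → (-22,29,31)  [lands on river]
river: ρ → (31,33,-20)
river: ρ → (-20,47,17)
river: ρ → (17,55,-8)
river: ρ → (-8,57,10)
river: ρ → (10,43,-43)
river: ρ → (-43,43,10)
river: ρ → (10,57,-8)
river: ρ → (-8,55,17)
river: ρ → (17,47,-20)
river: ρ → (-20,33,31)
river: ρ → (31,29,-22)
river: ρ → (-22,59,1)
river: ρ → (1,59,-22)
closes: descent 1, river 14
min |a| on river = 1

1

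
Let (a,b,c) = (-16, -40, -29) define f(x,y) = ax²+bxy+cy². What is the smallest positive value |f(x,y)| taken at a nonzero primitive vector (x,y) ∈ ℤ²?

translate: b→8 (≡40 mod 32), so (16,40,29)→(16,8,5)
flip: (16,8,5)→(5,-8,16)
translate: b→2 (≡-8 mod 10), so (5,-8,16)→(5,2,13)
reduced (well bottom): (5,2,13) with a≤c, −a<b≤a
well minimum |f| = |-5| = 5 (negative-definite)

5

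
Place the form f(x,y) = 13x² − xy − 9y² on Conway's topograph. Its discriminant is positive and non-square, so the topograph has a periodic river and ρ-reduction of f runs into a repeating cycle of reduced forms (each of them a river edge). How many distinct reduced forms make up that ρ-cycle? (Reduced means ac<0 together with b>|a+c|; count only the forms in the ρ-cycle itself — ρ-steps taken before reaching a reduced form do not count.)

D = 469, ⌊√D⌋ = 21
descent: ρ → (-9,19,3)  [lands on river]
river: ρ → (3,17,-15)
river: ρ → (-15,13,5)
river: ρ → (5,17,-9)
ρ-cycle length = 4 (tail of 1 descent step not counted)

4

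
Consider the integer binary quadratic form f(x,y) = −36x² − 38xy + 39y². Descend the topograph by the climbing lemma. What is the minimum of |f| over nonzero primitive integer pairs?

descent: ρ → (39,38,-36)  [lands on river]
river: ρ → (-36,34,41)
river: ρ → (41,48,-29)
river: ρ → (-29,68,21)
river: ρ → (21,58,-44)
river: ρ → (-44,30,35)
river: ρ → (35,40,-39)
river: ρ → (-39,38,36)
river: ρ → (36,34,-41)
river: ρ → (-41,48,29)
river: ρ → (29,68,-21)
river: ρ → (-21,58,44)
river: ρ → (44,30,-35)
river: ρ → (-35,40,39)
closes: descent 1, river 14
min |a| on river = 21

21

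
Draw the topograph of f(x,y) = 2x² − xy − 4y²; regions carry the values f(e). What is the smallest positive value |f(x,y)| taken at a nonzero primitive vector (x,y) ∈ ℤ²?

descent: ρ → (-4,1,2)
descent: ρ → (2,3,-3)  [lands on river]
river: ρ → (-3,3,2)
river: ρ → (2,5,-1)
river: ρ → (-1,5,2)
closes: descent 2, river 4
min |a| on river = 1

1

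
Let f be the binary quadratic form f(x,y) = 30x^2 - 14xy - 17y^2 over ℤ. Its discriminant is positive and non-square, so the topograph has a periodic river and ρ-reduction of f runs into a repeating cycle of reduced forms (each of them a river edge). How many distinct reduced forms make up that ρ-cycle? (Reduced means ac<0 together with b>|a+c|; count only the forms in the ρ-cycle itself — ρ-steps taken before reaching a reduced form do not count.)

D = 2236, ⌊√D⌋ = 47
descent: ρ → (-17,14,30)  [lands on river]
river: ρ → (30,46,-1)
river: ρ → (-1,46,30)
river: ρ → (30,14,-17)
river: ρ → (-17,20,27)
river: ρ → (27,34,-10)
river: ρ → (-10,46,3)
river: ρ → (3,44,-25)
river: ρ → (-25,6,22)
river: ρ → (22,38,-9)
river: ρ → (-9,34,30)
river: ρ → (30,26,-13)
river: ρ → (-13,26,30)
river: ρ → (30,34,-9)
river: ρ → (-9,38,22)
river: ρ → (22,6,-25)
river: ρ → (-25,44,3)
river: ρ → (3,46,-10)
river: ρ → (-10,34,27)
river: ρ → (27,20,-17)
ρ-cycle length = 20 (tail of 1 descent step not counted)

20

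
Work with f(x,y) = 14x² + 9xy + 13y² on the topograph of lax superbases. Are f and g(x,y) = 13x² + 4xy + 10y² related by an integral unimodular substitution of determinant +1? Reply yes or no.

D₁ = -647, D₂ = -504
discriminants differ ⇒ not SL₂(ℤ)-equivalent

no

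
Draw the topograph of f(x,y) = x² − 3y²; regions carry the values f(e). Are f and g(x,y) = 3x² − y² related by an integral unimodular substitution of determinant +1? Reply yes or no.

D₁ = 12, D₂ = 12
river cycle of f (length 2): (1, 2, -2), (-2, 2, 1)
river cycle of g (length 2): (-1, 2, 2), (2, 2, -1)
cycles differ ⇒ inequivalent

no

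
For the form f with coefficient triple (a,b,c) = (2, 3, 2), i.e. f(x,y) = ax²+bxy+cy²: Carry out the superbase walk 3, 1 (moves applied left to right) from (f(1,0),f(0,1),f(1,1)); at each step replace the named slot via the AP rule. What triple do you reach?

start (2,2,7) = (f(1,0),f(0,1),f(1,1))
replace slot 3: 2·(2+2) − 7 = 1 → (2,2,1)
replace slot 1: 2·(2+1) − 2 = 4 → (4,2,1)

4,2,1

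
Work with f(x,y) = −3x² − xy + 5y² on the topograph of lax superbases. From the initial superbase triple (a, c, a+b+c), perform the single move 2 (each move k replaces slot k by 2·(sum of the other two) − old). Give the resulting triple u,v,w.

start (-3,5,1) = (f(1,0),f(0,1),f(1,1))
replace slot 2: 2·((-3)+1) − 5 = -9 → (-3,-9,1)

-3,-9,1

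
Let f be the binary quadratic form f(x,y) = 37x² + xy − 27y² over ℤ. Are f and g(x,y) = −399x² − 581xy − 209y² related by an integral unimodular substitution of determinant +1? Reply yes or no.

D₁ = 3997, D₂ = 3997
river cycle of f (length 6): (-27, 53, 11), (11, 57, -17), (-17, 45, 29), (29, 13, -33), (-33, 53, 9), (9, 55, -27)
river cycle of g (length 6): (-27, 53, 11), (11, 57, -17), (-17, 45, 29), (29, 13, -33), (-33, 53, 9), (9, 55, -27)
cycles coincide ⇒ equivalent

yes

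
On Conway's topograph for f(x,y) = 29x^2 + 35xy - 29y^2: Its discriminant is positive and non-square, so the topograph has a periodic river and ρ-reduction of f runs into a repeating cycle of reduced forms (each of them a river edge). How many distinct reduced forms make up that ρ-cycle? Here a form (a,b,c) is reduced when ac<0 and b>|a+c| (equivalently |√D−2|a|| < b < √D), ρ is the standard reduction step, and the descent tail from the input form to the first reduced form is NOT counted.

D = 4589, ⌊√D⌋ = 67
river: ρ → (-29,23,35)
river: ρ → (35,47,-17)
river: ρ → (-17,55,23)
river: ρ → (23,37,-35)
river: ρ → (-35,33,25)
river: ρ → (25,67,-1)
river: ρ → (-1,67,25)
river: ρ → (25,33,-35)
river: ρ → (-35,37,23)
river: ρ → (23,55,-17)
river: ρ → (-17,47,35)
river: ρ → (35,23,-29)
river: ρ → (-29,35,29)
river: ρ → (29,23,-35)
river: ρ → (-35,47,17)
river: ρ → (17,55,-23)
river: ρ → (-23,37,35)
river: ρ → (35,33,-25)
river: ρ → (-25,67,1)
river: ρ → (1,67,-25)
river: ρ → (-25,33,35)
river: ρ → (35,37,-23)
river: ρ → (-23,55,17)
river: ρ → (17,47,-35)
river: ρ → (-35,23,29)
river: ρ → (29,35,-29)
ρ-cycle length = 26 (tail of 0 descent steps not counted)

26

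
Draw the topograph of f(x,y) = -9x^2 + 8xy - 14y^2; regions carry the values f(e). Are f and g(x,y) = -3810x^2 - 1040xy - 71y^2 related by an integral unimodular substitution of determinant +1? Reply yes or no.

D₁ = -440, D₂ = -440
f is negative-definite; reduce −f:
−f: reduced (well bottom): (9,-8,14) with a≤c, −a<b≤a
flip sign back: reduced form of f is (-9,8,-14)
g is negative-definite; reduce −g:
−g: flip: (3810,1040,71)→(71,-1040,3810)
−g: translate: b→-46 (≡-1040 mod 142), so (71,-1040,3810)→(71,-46,9)
−g: flip: (71,-46,9)→(9,46,71)
−g: translate: b→-8 (≡46 mod 18), so (9,46,71)→(9,-8,14)
−g: reduced (well bottom): (9,-8,14) with a≤c, −a<b≤a
flip sign back: reduced form of g is (-9,8,-14)
reduced forms (-9, 8, -14) vs (-9, 8, -14) ⇒ equivalent

yes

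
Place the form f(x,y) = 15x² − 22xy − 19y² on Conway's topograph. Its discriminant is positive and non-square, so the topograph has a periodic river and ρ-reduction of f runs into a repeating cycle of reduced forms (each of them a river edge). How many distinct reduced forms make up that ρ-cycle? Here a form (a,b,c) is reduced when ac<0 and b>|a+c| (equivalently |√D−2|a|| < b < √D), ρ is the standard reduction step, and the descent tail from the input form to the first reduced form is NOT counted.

D = 1624, ⌊√D⌋ = 40
descent: ρ → (-19,22,15)  [lands on river]
river: ρ → (15,38,-3)
river: ρ → (-3,40,2)
river: ρ → (2,40,-3)
river: ρ → (-3,38,15)
river: ρ → (15,22,-19)
river: ρ → (-19,16,18)
river: ρ → (18,20,-17)
river: ρ → (-17,14,21)
river: ρ → (21,28,-10)
river: ρ → (-10,32,15)
river: ρ → (15,28,-14)
river: ρ → (-14,28,15)
river: ρ → (15,32,-10)
river: ρ → (-10,28,21)
river: ρ → (21,14,-17)
river: ρ → (-17,20,18)
river: ρ → (18,16,-19)
ρ-cycle length = 18 (tail of 1 descent step not counted)

18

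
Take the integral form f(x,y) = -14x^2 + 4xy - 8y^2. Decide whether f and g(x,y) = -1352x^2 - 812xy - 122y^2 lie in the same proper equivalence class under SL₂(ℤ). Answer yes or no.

D₁ = -432, D₂ = -432
f is negative-definite; reduce −f:
−f: flip: (14,-4,8)→(8,4,14)
−f: reduced (well bottom): (8,4,14) with a≤c, −a<b≤a
flip sign back: reduced form of f is (-8,-4,-14)
g is negative-definite; reduce −g:
−g: flip: (1352,812,122)→(122,-812,1352)
−g: translate: b→-80 (≡-812 mod 244), so (122,-812,1352)→(122,-80,14)
−g: flip: (122,-80,14)→(14,80,122)
−g: translate: b→-4 (≡80 mod 28), so (14,80,122)→(14,-4,8)
−g: flip: (14,-4,8)→(8,4,14)
−g: reduced (well bottom): (8,4,14) with a≤c, −a<b≤a
flip sign back: reduced form of g is (-8,-4,-14)
reduced forms (-8, -4, -14) vs (-8, -4, -14) ⇒ equivalent

yes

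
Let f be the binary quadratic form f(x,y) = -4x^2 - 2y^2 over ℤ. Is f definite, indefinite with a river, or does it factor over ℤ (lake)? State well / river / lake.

D = b²−4ac = 0² − 4·(-4)·(-2) = -32
D < 0 ⇒ definite ⇒ every region one sign ⇒ single well

well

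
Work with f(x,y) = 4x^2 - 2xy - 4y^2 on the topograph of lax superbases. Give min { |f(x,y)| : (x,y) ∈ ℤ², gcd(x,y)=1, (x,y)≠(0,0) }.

descent: ρ → (-4,2,4)  [lands on river]
river: ρ → (4,6,-2)
river: ρ → (-2,6,4)
river: ρ → (4,2,-4)
river: ρ → (-4,6,2)
river: ρ → (2,6,-4)
closes: descent 1, river 6
min |a| on river = 2

2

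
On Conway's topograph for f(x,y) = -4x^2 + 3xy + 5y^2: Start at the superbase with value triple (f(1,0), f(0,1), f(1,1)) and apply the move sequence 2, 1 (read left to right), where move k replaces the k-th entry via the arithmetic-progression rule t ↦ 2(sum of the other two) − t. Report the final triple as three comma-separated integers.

start (-4,5,4) = (f(1,0),f(0,1),f(1,1))
replace slot 2: 2·((-4)+4) − 5 = -5 → (-4,-5,4)
replace slot 1: 2·((-5)+4) − (-4) = 2 → (2,-5,4)

2,-5,4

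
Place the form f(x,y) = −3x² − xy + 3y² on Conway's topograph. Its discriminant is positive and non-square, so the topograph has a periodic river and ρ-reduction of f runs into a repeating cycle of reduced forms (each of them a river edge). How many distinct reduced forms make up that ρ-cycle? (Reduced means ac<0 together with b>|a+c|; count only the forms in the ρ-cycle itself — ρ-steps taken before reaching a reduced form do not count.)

D = 37, ⌊√D⌋ = 6
descent: ρ → (3,1,-3)  [lands on river]
river: ρ → (-3,5,1)
river: ρ → (1,5,-3)
river: ρ → (-3,1,3)
river: ρ → (3,5,-1)
river: ρ → (-1,5,3)
ρ-cycle length = 6 (tail of 1 descent step not counted)

6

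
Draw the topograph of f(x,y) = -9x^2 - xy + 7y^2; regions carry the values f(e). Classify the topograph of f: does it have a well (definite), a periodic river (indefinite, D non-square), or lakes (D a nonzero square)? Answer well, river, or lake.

D = b²−4ac = (-1)² − 4·(-9)·7 = 253
D > 0 non-square ⇒ indefinite ⇒ periodic river

river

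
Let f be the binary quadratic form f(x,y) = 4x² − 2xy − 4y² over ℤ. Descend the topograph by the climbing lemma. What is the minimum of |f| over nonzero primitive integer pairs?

descent: ρ → (-4,2,4)  [lands on river]
river: ρ → (4,6,-2)
river: ρ → (-2,6,4)
river: ρ → (4,2,-4)
river: ρ → (-4,6,2)
river: ρ → (2,6,-4)
closes: descent 1, river 6
min |a| on river = 2

2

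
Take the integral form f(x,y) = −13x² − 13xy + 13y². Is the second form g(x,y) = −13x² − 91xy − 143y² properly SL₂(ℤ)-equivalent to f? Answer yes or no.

D₁ = 845, D₂ = 845
river cycle of f (length 2): (13, 13, -13), (-13, 13, 13)
river cycle of g (length 2): (-13, 13, 13), (13, 13, -13)
cycles coincide ⇒ equivalent

yes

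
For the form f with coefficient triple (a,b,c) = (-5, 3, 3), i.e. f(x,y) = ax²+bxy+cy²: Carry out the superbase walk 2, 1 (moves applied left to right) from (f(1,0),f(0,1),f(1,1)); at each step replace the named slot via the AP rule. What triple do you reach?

start (-5,3,1) = (f(1,0),f(0,1),f(1,1))
replace slot 2: 2·((-5)+1) − 3 = -11 → (-5,-11,1)
replace slot 1: 2·((-11)+1) − (-5) = -15 → (-15,-11,1)

-15,-11,1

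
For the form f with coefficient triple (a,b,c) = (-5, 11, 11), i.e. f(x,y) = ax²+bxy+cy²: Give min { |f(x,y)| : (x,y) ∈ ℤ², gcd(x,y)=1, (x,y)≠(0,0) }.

river: ρ → (11,11,-5)
river: ρ → (-5,9,13)
river: ρ → (13,17,-1)
river: ρ → (-1,17,13)
river: ρ → (13,9,-5)
river: ρ → (-5,11,11)
closes: descent 0, river 6
min |a| on river = 1

1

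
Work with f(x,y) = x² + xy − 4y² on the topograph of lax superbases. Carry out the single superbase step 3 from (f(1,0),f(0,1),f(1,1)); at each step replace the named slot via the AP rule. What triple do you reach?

start (1,-4,-2) = (f(1,0),f(0,1),f(1,1))
replace slot 3: 2·(1+(-4)) − (-2) = -4 → (1,-4,-4)

1,-4,-4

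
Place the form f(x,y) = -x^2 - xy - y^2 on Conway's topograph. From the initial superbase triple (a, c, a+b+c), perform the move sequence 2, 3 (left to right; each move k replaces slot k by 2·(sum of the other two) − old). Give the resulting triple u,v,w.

start (-1,-1,-3) = (f(1,0),f(0,1),f(1,1))
replace slot 2: 2·((-1)+(-3)) − (-1) = -7 → (-1,-7,-3)
replace slot 3: 2·((-1)+(-7)) − (-3) = -13 → (-1,-7,-13)

-1,-7,-13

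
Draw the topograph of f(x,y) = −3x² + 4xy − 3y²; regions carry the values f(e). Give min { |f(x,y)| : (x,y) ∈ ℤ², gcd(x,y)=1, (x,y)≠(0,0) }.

translate: b→2 (≡-4 mod 6), so (3,-4,3)→(3,2,2)
flip: (3,2,2)→(2,-2,3)
translate: b→2 (≡-2 mod 4), so (2,-2,3)→(2,2,3)
reduced (well bottom): (2,2,3) with a≤c, −a<b≤a
well minimum |f| = |-2| = 2 (negative-definite)

2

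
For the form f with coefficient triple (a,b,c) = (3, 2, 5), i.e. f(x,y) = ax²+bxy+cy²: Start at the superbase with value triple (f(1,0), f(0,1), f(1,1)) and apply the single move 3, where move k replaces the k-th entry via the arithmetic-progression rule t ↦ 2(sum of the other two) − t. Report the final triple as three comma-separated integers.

start (3,5,10) = (f(1,0),f(0,1),f(1,1))
replace slot 3: 2·(3+5) − 10 = 6 → (3,5,6)

3,5,6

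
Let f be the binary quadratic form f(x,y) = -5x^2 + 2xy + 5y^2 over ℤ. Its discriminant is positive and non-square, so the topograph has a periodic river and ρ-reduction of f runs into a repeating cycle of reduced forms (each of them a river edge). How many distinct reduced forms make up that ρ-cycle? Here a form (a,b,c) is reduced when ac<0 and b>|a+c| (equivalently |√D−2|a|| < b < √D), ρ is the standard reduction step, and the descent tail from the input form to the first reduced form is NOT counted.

D = 104, ⌊√D⌋ = 10
river: ρ → (5,8,-2)
river: ρ → (-2,8,5)
river: ρ → (5,2,-5)
river: ρ → (-5,8,2)
river: ρ → (2,8,-5)
river: ρ → (-5,2,5)
ρ-cycle length = 6 (tail of 0 descent steps not counted)

6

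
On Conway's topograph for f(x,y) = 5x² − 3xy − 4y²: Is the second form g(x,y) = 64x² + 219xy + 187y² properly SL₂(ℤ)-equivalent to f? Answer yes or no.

D₁ = 89, D₂ = 89
river cycle of f (length 14): (-4, 3, 5), (5, 7, -2), (-2, 9, 1), (1, 9, -2), (-2, 7, 5), (5, 3, -4), (-4, 5, 4), (4, 3, -5), (-5, 7, 2), (2, 9, -1), … (4 more)
river cycle of g (length 14): (5, 7, -2), (-2, 9, 1), (1, 9, -2), (-2, 7, 5), (5, 3, -4), (-4, 5, 4), (4, 3, -5), (-5, 7, 2), (2, 9, -1), (-1, 9, 2), … (4 more)
cycles coincide ⇒ equivalent

yes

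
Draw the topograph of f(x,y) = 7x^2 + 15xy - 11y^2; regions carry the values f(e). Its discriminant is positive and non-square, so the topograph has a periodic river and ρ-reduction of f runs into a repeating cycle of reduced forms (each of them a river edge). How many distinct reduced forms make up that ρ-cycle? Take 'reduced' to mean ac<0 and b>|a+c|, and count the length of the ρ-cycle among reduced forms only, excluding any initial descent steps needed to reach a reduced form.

D = 533, ⌊√D⌋ = 23
river: ρ → (-11,7,11)
river: ρ → (11,15,-7)
river: ρ → (-7,13,13)
river: ρ → (13,13,-7)
river: ρ → (-7,15,11)
river: ρ → (11,7,-11)
river: ρ → (-11,15,7)
river: ρ → (7,13,-13)
river: ρ → (-13,13,7)
river: ρ → (7,15,-11)
ρ-cycle length = 10 (tail of 0 descent steps not counted)

10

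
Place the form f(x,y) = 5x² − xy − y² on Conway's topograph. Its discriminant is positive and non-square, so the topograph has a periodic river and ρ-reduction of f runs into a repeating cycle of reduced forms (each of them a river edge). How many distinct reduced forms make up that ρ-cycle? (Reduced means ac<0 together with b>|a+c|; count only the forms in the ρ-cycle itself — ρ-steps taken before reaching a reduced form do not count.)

D = 21, ⌊√D⌋ = 4
descent: ρ → (-1,3,3)  [lands on river]
river: ρ → (3,3,-1)
ρ-cycle length = 2 (tail of 1 descent step not counted)

2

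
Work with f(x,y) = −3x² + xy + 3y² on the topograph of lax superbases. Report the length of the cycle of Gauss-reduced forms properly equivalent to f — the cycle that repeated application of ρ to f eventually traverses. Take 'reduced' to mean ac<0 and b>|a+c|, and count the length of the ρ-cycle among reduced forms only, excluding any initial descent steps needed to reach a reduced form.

D = 37, ⌊√D⌋ = 6
river: ρ → (3,5,-1)
river: ρ → (-1,5,3)
river: ρ → (3,1,-3)
river: ρ → (-3,5,1)
river: ρ → (1,5,-3)
river: ρ → (-3,1,3)
ρ-cycle length = 6 (tail of 0 descent steps not counted)

6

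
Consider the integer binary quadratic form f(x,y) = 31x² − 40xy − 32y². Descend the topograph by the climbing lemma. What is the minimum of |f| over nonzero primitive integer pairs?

descent: ρ → (-32,40,31)  [lands on river]
river: ρ → (31,22,-41)
river: ρ → (-41,60,12)
river: ρ → (12,60,-41)
river: ρ → (-41,22,31)
river: ρ → (31,40,-32)
river: ρ → (-32,24,39)
river: ρ → (39,54,-17)
river: ρ → (-17,48,48)
river: ρ → (48,48,-17)
river: ρ → (-17,54,39)
river: ρ → (39,24,-32)
closes: descent 1, river 12
min |a| on river = 12

12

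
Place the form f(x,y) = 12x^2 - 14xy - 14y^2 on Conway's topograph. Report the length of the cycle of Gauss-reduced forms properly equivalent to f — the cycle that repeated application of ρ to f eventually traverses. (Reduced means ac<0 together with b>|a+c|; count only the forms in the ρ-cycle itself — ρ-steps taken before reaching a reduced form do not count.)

D = 868, ⌊√D⌋ = 29
descent: ρ → (-14,14,12)  [lands on river]
river: ρ → (12,10,-16)
river: ρ → (-16,22,6)
river: ρ → (6,26,-8)
river: ρ → (-8,22,12)
river: ρ → (12,26,-4)
river: ρ → (-4,22,24)
river: ρ → (24,26,-2)
river: ρ → (-2,26,24)
river: ρ → (24,22,-4)
river: ρ → (-4,26,12)
river: ρ → (12,22,-8)
river: ρ → (-8,26,6)
river: ρ → (6,22,-16)
river: ρ → (-16,10,12)
river: ρ → (12,14,-14)
ρ-cycle length = 16 (tail of 1 descent step not counted)

16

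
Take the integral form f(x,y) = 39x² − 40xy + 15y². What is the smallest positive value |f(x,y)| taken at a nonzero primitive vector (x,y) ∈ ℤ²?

translate: b→38 (≡-40 mod 78), so (39,-40,15)→(39,38,14)
flip: (39,38,14)→(14,-38,39)
translate: b→-10 (≡-38 mod 28), so (14,-38,39)→(14,-10,15)
reduced (well bottom): (14,-10,15) with a≤c, −a<b≤a
well minimum = a = 14

14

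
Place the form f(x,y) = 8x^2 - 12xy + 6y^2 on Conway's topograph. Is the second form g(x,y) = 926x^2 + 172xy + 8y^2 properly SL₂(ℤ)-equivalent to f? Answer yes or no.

D₁ = -48, D₂ = -48
f: translate: b→4 (≡-12 mod 16), so (8,-12,6)→(8,4,2)
f: flip: (8,4,2)→(2,-4,8)
f: translate: b→0 (≡-4 mod 4), so (2,-4,8)→(2,0,6)
f: reduced (well bottom): (2,0,6) with a≤c, −a<b≤a
g: flip: (926,172,8)→(8,-172,926)
g: translate: b→4 (≡-172 mod 16), so (8,-172,926)→(8,4,2)
g: flip: (8,4,2)→(2,-4,8)
g: translate: b→0 (≡-4 mod 4), so (2,-4,8)→(2,0,6)
g: reduced (well bottom): (2,0,6) with a≤c, −a<b≤a
reduced forms (2, 0, 6) vs (2, 0, 6) ⇒ equivalent

yes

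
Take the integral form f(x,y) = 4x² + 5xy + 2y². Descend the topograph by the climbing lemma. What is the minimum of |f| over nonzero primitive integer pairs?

translate: b→-3 (≡5 mod 8), so (4,5,2)→(4,-3,1)
flip: (4,-3,1)→(1,3,4)
translate: b→1 (≡3 mod 2), so (1,3,4)→(1,1,2)
reduced (well bottom): (1,1,2) with a≤c, −a<b≤a
well minimum = a = 1

1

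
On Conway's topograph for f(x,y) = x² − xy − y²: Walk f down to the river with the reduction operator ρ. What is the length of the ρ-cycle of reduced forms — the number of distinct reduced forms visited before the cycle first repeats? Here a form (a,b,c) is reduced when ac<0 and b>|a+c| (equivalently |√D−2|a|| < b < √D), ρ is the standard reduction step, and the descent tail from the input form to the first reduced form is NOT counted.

D = 5, ⌊√D⌋ = 2
descent: ρ → (-1,1,1)  [lands on river]
river: ρ → (1,1,-1)
ρ-cycle length = 2 (tail of 1 descent step not counted)

2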